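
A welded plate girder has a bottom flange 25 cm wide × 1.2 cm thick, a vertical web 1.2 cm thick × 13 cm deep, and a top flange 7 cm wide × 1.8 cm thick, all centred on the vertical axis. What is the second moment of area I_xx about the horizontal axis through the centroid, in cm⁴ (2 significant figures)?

I_xx ≈ 2200 cm⁴

Treat the section as a set of non-overlapping primitives; coordinates are from the bounding-box lower-left.
Bottom plate: 25 × 1.2, A = 30 cm², y = 0.6 cm, Ī = 3.6 cm⁴.
Web plate: 1.2 × 13, A = 15.6 cm², y = 7.7 cm, Ī = 219.7 cm⁴.
Top plate: 7 × 1.8, A = 12.6 cm², y = 15.1 cm, Ī = 3.402 cm⁴.
Centroid: ȳ = ΣA·y / ΣA = 5.642 cm.
Transfer each piece to the horizontal axis through the centroid using Ī + A·d² with d = y − 5.642:
  bottom plate: d = -5.042 cm → contributes +766.3 cm⁴
  web plate: d = 2.058 cm → contributes +285.8 cm⁴
  top plate: d = 9.458 cm → contributes +1 130 cm⁴
Total I = 2 183 cm⁴.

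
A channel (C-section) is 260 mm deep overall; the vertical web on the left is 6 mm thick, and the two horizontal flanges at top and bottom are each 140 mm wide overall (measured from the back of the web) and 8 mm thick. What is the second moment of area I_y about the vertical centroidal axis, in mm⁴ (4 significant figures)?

I_y ≈ 7.637 × 10⁶ mm⁴

Split into non-overlapping primitives; take the origin at the lower-left of the bounding box.
Web: 6 × 260, A = 1 560 mm², x = 3 mm, Ī = 4 680 mm⁴.
Top flange (beyond web): 134 × 8, A = 1 072 mm², x = 73 mm, Ī = 1 604 069 mm⁴.
Bottom flange (beyond web): 134 × 8, A = 1 072 mm², x = 73 mm, Ī = 1 604 069 mm⁴.
Centroid: x̄ = ΣA·x / ΣA = 43.5184 mm.
Transfer each piece to the vertical centroidal axis using Ī + A·d² with d = x − 43.5184:
  web: d = -40.5184 mm → contributes +2 565 790 mm⁴
  top flange (beyond web): d = 29.4816 mm → contributes +2 535 817 mm⁴
  bottom flange (beyond web): d = 29.4816 mm → contributes +2 535 817 mm⁴
Total I = 7 637 423 mm⁴.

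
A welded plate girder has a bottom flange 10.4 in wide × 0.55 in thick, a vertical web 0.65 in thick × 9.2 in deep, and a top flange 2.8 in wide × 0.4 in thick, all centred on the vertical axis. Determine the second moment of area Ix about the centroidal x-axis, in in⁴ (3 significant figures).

Treat the section as a set of non-overlapping primitives; coordinates are from the bounding-box lower-left.
Bottom plate: 10.4 × 0.55, A = 5.72 in², y = 0.275 in, Ī = 0.14419 in⁴.
Web plate: 0.65 × 9.2, A = 5.98 in², y = 5.15 in, Ī = 42.179 in⁴.
Top plate: 2.8 × 0.4, A = 1.12 in², y = 9.95 in, Ī = 0.014933 in⁴.
Centroid: ȳ = ΣA·y / ΣA = 3.3942 in.
Transfer each piece to the centroidal x-axis using Ī + A·d² with d = y − 3.3942:
  bottom plate: d = -3.1192 in → contributes +55.797 in⁴
  web plate: d = 1.7558 in → contributes +60.614 in⁴
  top plate: d = 6.5558 in → contributes +48.15 in⁴
Total I = 164.56 in⁴.

Ix ≈ 165 in⁴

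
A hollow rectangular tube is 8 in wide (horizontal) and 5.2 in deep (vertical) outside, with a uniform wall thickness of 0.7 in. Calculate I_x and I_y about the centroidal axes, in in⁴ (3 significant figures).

I_x ≈ 63.6 in⁴, I_y ≈ 131 in⁴

Split into non-overlapping primitives; take the origin at the lower-left of the bounding box.
Outer rectangle: 8 × 5.2, A = 41.6 in², y = 2.6 in, Ī = 93.739 in⁴.
Inner void (subtracted): 6.6 × 3.8, A = 25.08 in², y = 2.6 in, Ī = 30.18 in⁴.
By symmetry the centroid is at mid-height, ȳ = 2.6 in.
All pieces are centred on the centroidal x-axis, so I = ΣĪ (holes subtracted) = 63.559 in⁴.
Repeating about the centroidal y-axis gives I_y = 130.83 in⁴.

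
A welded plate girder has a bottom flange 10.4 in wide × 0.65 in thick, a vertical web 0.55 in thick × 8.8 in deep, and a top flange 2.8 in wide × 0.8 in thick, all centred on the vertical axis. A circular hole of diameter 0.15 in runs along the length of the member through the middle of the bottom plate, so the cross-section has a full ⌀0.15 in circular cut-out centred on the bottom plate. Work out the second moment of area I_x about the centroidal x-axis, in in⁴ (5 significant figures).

I_x ≈ 201.50 in⁴

Treat the section as a set of non-overlapping primitives; coordinates are from the bounding-box lower-left.
Bottom plate: 10.4 × 0.65, A = 6.76 in², y = 0.325 in, Ī = 0.2380083 in⁴.
Web plate: 0.55 × 8.8, A = 4.84 in², y = 5.05 in, Ī = 31.23413 in⁴.
Top plate: 2.8 × 0.8, A = 2.24 in², y = 9.85 in, Ī = 0.1194667 in⁴.
Hole (subtracted): ⌀0.15, A = 0.01767146 in², y = 0.325 in, Ī = 0.00002485049 in⁴.
Centroid: ȳ = ΣA·y / ΣA = 3.523086 in.
Transfer each piece to the centroidal x-axis using Ī + A·d² with d = y − 3.523086:
  bottom plate: d = -3.198086 in → contributes +69.37764 in⁴
  web plate: d = 1.526914 in → contributes +42.51843 in⁴
  top plate: d = 6.326914 in → contributes +89.7863 in⁴
  hole: d = -3.198086 in → contributes −0.1807642 in⁴
Total I = 201.5016 in⁴.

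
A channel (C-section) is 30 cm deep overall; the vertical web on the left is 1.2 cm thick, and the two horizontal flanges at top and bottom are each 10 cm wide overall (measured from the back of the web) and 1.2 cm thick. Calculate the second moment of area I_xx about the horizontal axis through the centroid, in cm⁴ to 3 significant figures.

Treat the section as a set of non-overlapping primitives; coordinates are from the bounding-box lower-left.
Web: 1.2 × 30, A = 36 cm², y = 15 cm, Ī = 2 700 cm⁴.
Top flange (beyond web): 8.8 × 1.2, A = 10.56 cm², y = 29.4 cm, Ī = 1.2672 cm⁴.
Bottom flange (beyond web): 8.8 × 1.2, A = 10.56 cm², y = 0.6 cm, Ī = 1.2672 cm⁴.
By symmetry the centroid is at mid-height, ȳ = 15 cm.
Transfer each piece to the horizontal axis through the centroid using Ī + A·d² with d = y − 15:
  web: d = 0 cm → contributes +2 700 cm⁴
  top flange (beyond web): d = 14.4 cm → contributes +2 191 cm⁴
  bottom flange (beyond web): d = -14.4 cm → contributes +2 191 cm⁴
Total I = 7 082 cm⁴.

I_xx ≈ 7080 cm⁴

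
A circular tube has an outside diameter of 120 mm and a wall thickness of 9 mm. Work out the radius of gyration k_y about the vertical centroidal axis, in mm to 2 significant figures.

Break the section into simple shapes (no overlaps), measuring from the bottom-left corner of the bounding box.
Outer circle: ⌀120, A = 11 310 mm², x = 60 mm, Ī = 10 178 760 mm⁴.
Bore (subtracted): ⌀102, A = 8 171 mm², x = 60 mm, Ī = 5 313 376 mm⁴.
By symmetry the centroid is at mid-width, x̄ = 60 mm.
All pieces are centred on the vertical centroidal axis, so I = ΣĪ (holes subtracted) = 4 865 384 mm⁴.
Radius of gyration: k = √(I/A) = √(4 865 384 / 3 138) = 39.37 mm.

k_y ≈ 39 mm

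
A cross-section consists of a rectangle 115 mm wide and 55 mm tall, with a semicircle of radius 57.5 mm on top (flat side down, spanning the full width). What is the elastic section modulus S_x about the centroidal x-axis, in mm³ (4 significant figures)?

Decompose the section into non-overlapping parts with the origin at the bottom-left of its bounding rectangle.
Rectangular body: 115 × 55, A = 6 325 mm², y = 27.5 mm, Ī = 1 594 427 mm⁴.
Semicircular cap: semicircle r = 57.5, A = 5193.45 mm², y = 79.4038 mm, Ī = 1 199 785 mm⁴.
Centroid: ȳ = ΣA·y / ΣA = 50.9024 mm.
Transfer each piece to the centroidal x-axis using Ī + A·d² with d = y − 50.9024:
  rectangular body: d = -23.4024 mm → contributes +5 058 456 mm⁴
  semicircular cap: d = 28.5014 mm → contributes +5 418 561 mm⁴
Total I = 10 477 018 mm⁴.
Extreme fibre distance c = 61.5976 mm; S = I/c = 170 088 mm³.

S_x ≈ 1.701 × 10⁵ mm³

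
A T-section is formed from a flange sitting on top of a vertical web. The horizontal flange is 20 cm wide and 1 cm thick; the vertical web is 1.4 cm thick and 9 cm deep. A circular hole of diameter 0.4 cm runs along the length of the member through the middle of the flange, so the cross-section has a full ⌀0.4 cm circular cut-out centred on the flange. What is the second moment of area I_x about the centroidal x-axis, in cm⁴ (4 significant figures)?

I_x ≈ 279.5 cm⁴

Treat the section as a set of non-overlapping primitives; coordinates are from the bounding-box lower-left.
Flange: 20 × 1, A = 20 cm², y = 9.5 cm, Ī = 1.66667 cm⁴.
Web: 1.4 × 9, A = 12.6 cm², y = 4.5 cm, Ī = 85.05 cm⁴.
Hole (subtracted): ⌀0.4, A = 0.125664 cm², y = 9.5 cm, Ī = 0.00125664 cm⁴.
Centroid: ȳ = ΣA·y / ΣA = 7.56001 cm.
Transfer each piece to the centroidal x-axis using Ī + A·d² with d = y − 7.56001:
  flange: d = 1.93999 cm → contributes +76.9382 cm⁴
  web: d = -3.06001 cm → contributes +203.032 cm⁴
  hole: d = 1.93999 cm → contributes −0.474201 cm⁴
Total I = 279.496 cm⁴.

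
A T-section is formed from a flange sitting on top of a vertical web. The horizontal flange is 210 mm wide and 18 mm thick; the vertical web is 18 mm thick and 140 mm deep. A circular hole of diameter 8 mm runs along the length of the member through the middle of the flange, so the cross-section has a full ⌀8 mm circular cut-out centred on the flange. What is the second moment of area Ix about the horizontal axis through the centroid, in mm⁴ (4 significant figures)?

Ix ≈ 1.360 × 10⁷ mm⁴

Split into non-overlapping primitives; take the origin at the lower-left of the bounding box.
Flange: 210 × 18, A = 3 780 mm², y = 149 mm, Ī = 102 060 mm⁴.
Web: 18 × 140, A = 2 520 mm², y = 70 mm, Ī = 4 116 000 mm⁴.
Hole (subtracted): ⌀8, A = 50.2655 mm², y = 149 mm, Ī = 201.062 mm⁴.
Centroid: ȳ = ΣA·y / ΣA = 117.146 mm.
Transfer each piece to the horizontal axis through the centroid using Ī + A·d² with d = y − 117.146:
  flange: d = 31.8542 mm → contributes +3 937 577 mm⁴
  web: d = -47.1458 mm → contributes +9 717 282 mm⁴
  hole: d = 31.8542 mm → contributes −51204.8 mm⁴
Total I = 13 603 654 mm⁴.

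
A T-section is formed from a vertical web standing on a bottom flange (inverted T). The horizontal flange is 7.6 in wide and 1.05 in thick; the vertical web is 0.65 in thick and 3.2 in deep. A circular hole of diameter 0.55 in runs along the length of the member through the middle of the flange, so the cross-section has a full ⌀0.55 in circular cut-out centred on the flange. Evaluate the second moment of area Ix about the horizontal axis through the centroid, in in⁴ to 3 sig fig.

Ix ≈ 9.91 in⁴

Break the section into simple shapes (no overlaps), measuring from the bottom-left corner of the bounding box.
Flange: 7.6 × 1.05, A = 7.98 in², y = 0.525 in, Ī = 0.73316 in⁴.
Web: 0.65 × 3.2, A = 2.08 in², y = 2.65 in, Ī = 1.7749 in⁴.
Hole (subtracted): ⌀0.55, A = 0.23758 in², y = 0.525 in, Ī = 0.0044918 in⁴.
Centroid: ȳ = ΣA·y / ΣA = 0.97499 in.
Transfer each piece to the horizontal axis through the centroid using Ī + A·d² with d = y − 0.97499:
  flange: d = -0.44999 in → contributes +2.349 in⁴
  web: d = 1.675 in → contributes +7.6107 in⁴
  hole: d = -0.44999 in → contributes −0.0526 in⁴
Total I = 9.9071 in⁴.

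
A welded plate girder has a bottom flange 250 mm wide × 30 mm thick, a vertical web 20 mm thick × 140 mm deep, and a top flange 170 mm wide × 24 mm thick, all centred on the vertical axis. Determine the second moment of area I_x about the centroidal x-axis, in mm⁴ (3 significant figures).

I_x ≈ 8.06 × 10⁷ mm⁴

Decompose the section into non-overlapping parts with the origin at the bottom-left of its bounding rectangle.
Bottom plate: 250 × 30, A = 7 500 mm², y = 15 mm, Ī = 562 500 mm⁴.
Web plate: 20 × 140, A = 2 800 mm², y = 100 mm, Ī = 4 573 333 mm⁴.
Top plate: 170 × 24, A = 4 080 mm², y = 182 mm, Ī = 195 840 mm⁴.
Centroid: ȳ = ΣA·y / ΣA = 78.933 mm.
Transfer each piece to the centroidal x-axis using Ī + A·d² with d = y − 78.933:
  bottom plate: d = -63.933 mm → contributes +31 218 444 mm⁴
  web plate: d = 21.067 mm → contributes +5 815 997 mm⁴
  top plate: d = 103.07 mm → contributes +43 536 688 mm⁴
Total I = 80 571 129 mm⁴.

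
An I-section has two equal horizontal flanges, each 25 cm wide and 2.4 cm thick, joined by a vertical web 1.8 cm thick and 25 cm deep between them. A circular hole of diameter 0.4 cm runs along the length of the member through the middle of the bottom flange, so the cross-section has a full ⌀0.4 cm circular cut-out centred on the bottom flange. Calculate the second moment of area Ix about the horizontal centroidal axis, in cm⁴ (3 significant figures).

Ix ≈ 2.49 × 10⁴ cm⁴

Decompose the section into non-overlapping parts with the origin at the bottom-left of its bounding rectangle.
Bottom flange: 25 × 2.4, A = 60 cm², y = 1.2 cm, Ī = 28.8 cm⁴.
Web: 1.8 × 25, A = 45 cm², y = 14.9 cm, Ī = 2343.8 cm⁴.
Top flange: 25 × 2.4, A = 60 cm², y = 28.6 cm, Ī = 28.8 cm⁴.
Hole (subtracted): ⌀0.4, A = 0.12566 cm², y = 1.2 cm, Ī = 0.0012566 cm⁴.
Centroid: ȳ = ΣA·y / ΣA = 14.91 cm.
Transfer each piece to the horizontal centroidal axis using Ī + A·d² with d = y − 14.91:
  bottom flange: d = -13.71 cm → contributes +11 307 cm⁴
  web: d = -0.010442 cm → contributes +2343.8 cm⁴
  top flange: d = 13.69 cm → contributes +11 273 cm⁴
  hole: d = -13.71 cm → contributes −23.623 cm⁴
Total I = 24 901 cm⁴.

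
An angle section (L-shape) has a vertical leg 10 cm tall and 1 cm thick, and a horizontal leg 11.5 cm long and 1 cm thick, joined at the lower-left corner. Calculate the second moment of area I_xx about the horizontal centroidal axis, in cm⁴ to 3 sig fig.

I_xx ≈ 188 cm⁴

Treat the section as a set of non-overlapping primitives; coordinates are from the bounding-box lower-left.
Vertical leg: 1 × 10, A = 10 cm², y = 5 cm, Ī = 83.333 cm⁴.
Horizontal leg (remainder): 10.5 × 1, A = 10.5 cm², y = 0.5 cm, Ī = 0.875 cm⁴.
Centroid: ȳ = ΣA·y / ΣA = 2.6951 cm.
Transfer each piece to the horizontal centroidal axis using Ī + A·d² with d = y − 2.6951:
  vertical leg: d = 2.3049 cm → contributes +136.46 cm⁴
  horizontal leg (remainder): d = -2.1951 cm → contributes +51.47 cm⁴
Total I = 187.93 cm⁴.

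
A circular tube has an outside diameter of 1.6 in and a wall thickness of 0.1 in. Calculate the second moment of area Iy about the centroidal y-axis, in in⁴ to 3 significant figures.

Iy ≈ 0.133 in⁴

Split into non-overlapping primitives; take the origin at the lower-left of the bounding box.
Outer circle: ⌀1.6, A = 2.0106 in², x = 0.8 in, Ī = 0.3217 in⁴.
Bore (subtracted): ⌀1.4, A = 1.5394 in², x = 0.8 in, Ī = 0.18857 in⁴.
By symmetry the centroid is at mid-width, x̄ = 0.8 in.
All pieces are centred on the centroidal y-axis, so I = ΣĪ (holes subtracted) = 0.13312 in⁴.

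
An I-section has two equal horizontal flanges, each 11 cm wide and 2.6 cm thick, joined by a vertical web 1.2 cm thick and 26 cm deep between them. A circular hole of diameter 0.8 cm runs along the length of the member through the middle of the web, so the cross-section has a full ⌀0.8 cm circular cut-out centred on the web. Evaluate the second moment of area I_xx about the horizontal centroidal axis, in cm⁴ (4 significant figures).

I_xx ≈ 1.349 × 10⁴ cm⁴

Decompose the section into non-overlapping parts with the origin at the bottom-left of its bounding rectangle.
Bottom flange: 11 × 2.6, A = 28.6 cm², y = 1.3 cm, Ī = 16.1113 cm⁴.
Web: 1.2 × 26, A = 31.2 cm², y = 15.6 cm, Ī = 1757.6 cm⁴.
Top flange: 11 × 2.6, A = 28.6 cm², y = 29.9 cm, Ī = 16.1113 cm⁴.
Hole (subtracted): ⌀0.8, A = 0.502655 cm², y = 15.6 cm, Ī = 0.0201062 cm⁴.
By symmetry the centroid is at mid-height, ȳ = 15.6 cm.
Transfer each piece to the horizontal centroidal axis using Ī + A·d² with d = y − 15.6:
  bottom flange: d = -14.3 cm → contributes +5864.53 cm⁴
  web: d = 0 cm → contributes +1757.6 cm⁴
  top flange: d = 14.3 cm → contributes +5864.53 cm⁴
  hole: d = 0 cm → contributes −0.0201062 cm⁴
Total I = 13486.6 cm⁴.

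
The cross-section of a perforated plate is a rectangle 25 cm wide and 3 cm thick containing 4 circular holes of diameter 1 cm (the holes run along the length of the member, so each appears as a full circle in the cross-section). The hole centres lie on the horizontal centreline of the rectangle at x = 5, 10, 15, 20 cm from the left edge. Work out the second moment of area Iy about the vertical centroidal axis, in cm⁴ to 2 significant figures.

Iy ≈ 3800 cm⁴

Split into non-overlapping primitives; take the origin at the lower-left of the bounding box.
Plate: 25 × 3, A = 75 cm², x = 12.5 cm, Ī = 3 906 cm⁴.
Hole 1 (subtracted): ⌀1, A = 0.7854 cm², x = 5 cm, Ī = 0.04909 cm⁴.
Hole 2 (subtracted): ⌀1, A = 0.7854 cm², x = 10 cm, Ī = 0.04909 cm⁴.
Hole 3 (subtracted): ⌀1, A = 0.7854 cm², x = 15 cm, Ī = 0.04909 cm⁴.
Hole 4 (subtracted): ⌀1, A = 0.7854 cm², x = 20 cm, Ī = 0.04909 cm⁴.
By symmetry the centroid is at mid-width, x̄ = 12.5 cm.
Transfer each piece to the vertical centroidal axis using Ī + A·d² with d = x − 12.5:
  plate: d = 0 cm → contributes +3 906 cm⁴
  hole 1: d = -7.5 cm → contributes −44.23 cm⁴
  hole 2: d = -2.5 cm → contributes −4.958 cm⁴
  hole 3: d = 2.5 cm → contributes −4.958 cm⁴
  hole 4: d = 7.5 cm → contributes −44.23 cm⁴
Total I = 3 808 cm⁴.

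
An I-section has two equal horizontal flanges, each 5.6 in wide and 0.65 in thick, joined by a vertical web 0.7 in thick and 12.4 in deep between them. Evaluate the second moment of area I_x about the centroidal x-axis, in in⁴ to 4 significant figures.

Break the section into simple shapes (no overlaps), measuring from the bottom-left corner of the bounding box.
Bottom flange: 5.6 × 0.65, A = 3.64 in², y = 0.325 in, Ī = 0.128158 in⁴.
Web: 0.7 × 12.4, A = 8.68 in², y = 6.85 in, Ī = 111.22 in⁴.
Top flange: 5.6 × 0.65, A = 3.64 in², y = 13.375 in, Ī = 0.128158 in⁴.
By symmetry the centroid is at mid-height, ȳ = 6.85 in.
Transfer each piece to the centroidal x-axis using Ī + A·d² with d = y − 6.85:
  bottom flange: d = -6.525 in → contributes +155.103 in⁴
  web: d = 0 in → contributes +111.22 in⁴
  top flange: d = 6.525 in → contributes +155.103 in⁴
Total I = 421.427 in⁴.

I_x ≈ 421.4 in⁴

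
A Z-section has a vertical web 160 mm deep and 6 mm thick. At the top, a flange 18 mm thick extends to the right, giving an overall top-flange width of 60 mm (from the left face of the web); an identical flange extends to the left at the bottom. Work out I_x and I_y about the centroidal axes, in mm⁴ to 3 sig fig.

Split into non-overlapping primitives; take the origin at the lower-left of the bounding box.
Web: 6 × 160, A = 960 mm², y = 80 mm, Ī = 2 048 000 mm⁴.
Top flange (beyond web): 54 × 18, A = 972 mm², y = 151 mm, Ī = 26 244 mm⁴.
Bottom flange (beyond web): 54 × 18, A = 972 mm², y = 9 mm, Ī = 26 244 mm⁴.
Centroid: ȳ = ΣA·y / ΣA = 80 mm.
Transfer each piece to the centroidal x-axis using Ī + A·d² with d = y − 80:
  web: d = 0 mm → contributes +2 048 000 mm⁴
  top flange (beyond web): d = 71 mm → contributes +4 926 096 mm⁴
  bottom flange (beyond web): d = -71 mm → contributes +4 926 096 mm⁴
Total I = 11 900 192 mm⁴.
For the y-axis: x̄ = 57 mm.
Repeating about the centroidal y-axis gives I_y = 2 224 872 mm⁴.

I_x ≈ 1.19 × 10⁷ mm⁴, I_y ≈ 2.22 × 10⁶ mm⁴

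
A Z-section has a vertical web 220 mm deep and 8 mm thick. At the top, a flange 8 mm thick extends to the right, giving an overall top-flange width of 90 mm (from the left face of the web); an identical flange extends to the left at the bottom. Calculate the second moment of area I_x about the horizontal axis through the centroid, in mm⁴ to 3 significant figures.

I_x ≈ 2.18 × 10⁷ mm⁴

Treat the section as a set of non-overlapping primitives; coordinates are from the bounding-box lower-left.
Web: 8 × 220, A = 1 760 mm², y = 110 mm, Ī = 7 098 667 mm⁴.
Top flange (beyond web): 82 × 8, A = 656 mm², y = 216 mm, Ī = 3498.7 mm⁴.
Bottom flange (beyond web): 82 × 8, A = 656 mm², y = 4 mm, Ī = 3498.7 mm⁴.
Centroid: ȳ = ΣA·y / ΣA = 110 mm.
Transfer each piece to the horizontal axis through the centroid using Ī + A·d² with d = y − 110:
  web: d = 0 mm → contributes +7 098 667 mm⁴
  top flange (beyond web): d = 106 mm → contributes +7 374 315 mm⁴
  bottom flange (beyond web): d = -106 mm → contributes +7 374 315 mm⁴
Total I = 21 847 296 mm⁴.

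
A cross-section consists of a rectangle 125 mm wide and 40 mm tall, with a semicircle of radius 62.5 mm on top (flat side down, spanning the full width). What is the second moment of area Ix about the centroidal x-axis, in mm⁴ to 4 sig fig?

Decompose the section into non-overlapping parts with the origin at the bottom-left of its bounding rectangle.
Rectangular body: 125 × 40, A = 5 000 mm², y = 20 mm, Ī = 666 667 mm⁴.
Semicircular cap: semicircle r = 62.5, A = 6135.92 mm², y = 66.5258 mm, Ī = 1 674 758 mm⁴.
Centroid: ȳ = ΣA·y / ΣA = 45.6359 mm.
Transfer each piece to the centroidal x-axis using Ī + A·d² with d = y − 45.6359:
  rectangular body: d = -25.6359 mm → contributes +3 952 651 mm⁴
  semicircular cap: d = 20.89 mm → contributes +4 352 419 mm⁴
Total I = 8 305 071 mm⁴.

Ix ≈ 8.305 × 10⁶ mm⁴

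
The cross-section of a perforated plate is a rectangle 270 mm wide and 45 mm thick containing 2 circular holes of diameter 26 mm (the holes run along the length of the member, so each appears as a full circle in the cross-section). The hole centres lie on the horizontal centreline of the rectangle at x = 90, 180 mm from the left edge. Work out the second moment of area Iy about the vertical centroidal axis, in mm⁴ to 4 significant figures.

Decompose the section into non-overlapping parts with the origin at the bottom-left of its bounding rectangle.
Plate: 270 × 45, A = 12 150 mm², x = 135 mm, Ī = 73 811 250 mm⁴.
Hole 1 (subtracted): ⌀26, A = 530.929 mm², x = 90 mm, Ī = 22431.8 mm⁴.
Hole 2 (subtracted): ⌀26, A = 530.929 mm², x = 180 mm, Ī = 22431.8 mm⁴.
By symmetry the centroid is at mid-width, x̄ = 135 mm.
Transfer each piece to the vertical centroidal axis using Ī + A·d² with d = x − 135:
  plate: d = 0 mm → contributes +73 811 250 mm⁴
  hole 1: d = -45 mm → contributes −1 097 563 mm⁴
  hole 2: d = 45 mm → contributes −1 097 563 mm⁴
Total I = 71 616 123 mm⁴.

Iy ≈ 7.162 × 10⁷ mm⁴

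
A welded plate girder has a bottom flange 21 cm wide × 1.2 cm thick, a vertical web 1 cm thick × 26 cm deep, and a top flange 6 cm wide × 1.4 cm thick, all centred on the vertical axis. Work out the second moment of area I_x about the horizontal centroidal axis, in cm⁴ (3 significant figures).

I_x ≈ 6840 cm⁴

Break the section into simple shapes (no overlaps), measuring from the bottom-left corner of the bounding box.
Bottom plate: 21 × 1.2, A = 25.2 cm², y = 0.6 cm, Ī = 3.024 cm⁴.
Web plate: 1 × 26, A = 26 cm², y = 14.2 cm, Ī = 1464.7 cm⁴.
Top plate: 6 × 1.4, A = 8.4 cm², y = 27.9 cm, Ī = 1.372 cm⁴.
Centroid: ȳ = ΣA·y / ΣA = 10.381 cm.
Transfer each piece to the horizontal centroidal axis using Ī + A·d² with d = y − 10.381:
  bottom plate: d = -9.7805 cm → contributes +2413.6 cm⁴
  web plate: d = 3.8195 cm → contributes +1 844 cm⁴
  top plate: d = 17.519 cm → contributes +2579.6 cm⁴
Total I = 6837.2 cm⁴.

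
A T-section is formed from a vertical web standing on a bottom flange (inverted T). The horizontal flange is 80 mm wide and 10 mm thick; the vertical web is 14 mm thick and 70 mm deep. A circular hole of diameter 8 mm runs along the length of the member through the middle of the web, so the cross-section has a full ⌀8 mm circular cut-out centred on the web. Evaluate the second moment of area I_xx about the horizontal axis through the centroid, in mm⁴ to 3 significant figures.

I_xx ≈ 1.09 × 10⁶ mm⁴

Decompose the section into non-overlapping parts with the origin at the bottom-left of its bounding rectangle.
Flange: 80 × 10, A = 800 mm², y = 5 mm, Ī = 6666.7 mm⁴.
Web: 14 × 70, A = 980 mm², y = 45 mm, Ī = 400 167 mm⁴.
Hole (subtracted): ⌀8, A = 50.265 mm², y = 45 mm, Ī = 201.06 mm⁴.
Centroid: ȳ = ΣA·y / ΣA = 26.5 mm.
Transfer each piece to the horizontal axis through the centroid using Ī + A·d² with d = y − 26.5:
  flange: d = -21.5 mm → contributes +376 468 mm⁴
  web: d = 18.5 mm → contributes +735 570 mm⁴
  hole: d = 18.5 mm → contributes −17 404 mm⁴
Total I = 1 094 634 mm⁴.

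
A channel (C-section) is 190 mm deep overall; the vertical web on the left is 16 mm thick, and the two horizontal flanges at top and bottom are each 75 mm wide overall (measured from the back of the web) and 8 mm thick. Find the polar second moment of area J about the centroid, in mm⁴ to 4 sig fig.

Decompose the section into non-overlapping parts with the origin at the bottom-left of its bounding rectangle.
Web: 16 × 190, A = 3 040 mm², y = 95 mm, Ī = 9 145 333 mm⁴.
Top flange (beyond web): 59 × 8, A = 472 mm², y = 186 mm, Ī = 2517.33 mm⁴.
Bottom flange (beyond web): 59 × 8, A = 472 mm², y = 4 mm, Ī = 2517.33 mm⁴.
By symmetry the centroid is at mid-height, ȳ = 95 mm.
Transfer each piece to the centroidal x-axis using Ī + A·d² with d = y − 95:
  web: d = 0 mm → contributes +9 145 333 mm⁴
  top flange (beyond web): d = 91 mm → contributes +3 911 149 mm⁴
  bottom flange (beyond web): d = -91 mm → contributes +3 911 149 mm⁴
Total I = 16 967 632 mm⁴.
For the y-axis: x̄ = 16.8855 mm.
Repeating about the centroidal y-axis gives I_y = 1 351 644 mm⁴.
Polar second moment: J = I_x + I_y = 18 319 276 mm⁴.

J ≈ 1.832 × 10⁷ mm⁴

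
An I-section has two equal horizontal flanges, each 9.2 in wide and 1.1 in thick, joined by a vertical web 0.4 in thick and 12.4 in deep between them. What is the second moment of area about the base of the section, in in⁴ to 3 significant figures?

Split into non-overlapping primitives; take the origin at the lower-left of the bounding box.
Bottom flange: 9.2 × 1.1, A = 10.12 in², y = 0.55 in, Ī = 1.0204 in⁴.
Web: 0.4 × 12.4, A = 4.96 in², y = 7.3 in, Ī = 63.554 in⁴.
Top flange: 9.2 × 1.1, A = 10.12 in², y = 14.05 in, Ī = 1.0204 in⁴.
Transfer each piece to the base of the section using Ī + A·d² with d = y − 0:
  bottom flange: d = 0.55 in → contributes +4.0817 in⁴
  web: d = 7.3 in → contributes +327.87 in⁴
  top flange: d = 14.05 in → contributes +1998.7 in⁴
Total I = 2330.7 in⁴.

I_base ≈ 2330 in⁴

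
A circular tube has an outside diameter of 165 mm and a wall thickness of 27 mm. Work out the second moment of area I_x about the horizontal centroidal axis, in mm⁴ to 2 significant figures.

Break the section into simple shapes (no overlaps), measuring from the bottom-left corner of the bounding box.
Outer circle: ⌀165, A = 21 382 mm², y = 82.5 mm, Ī = 36 383 601 mm⁴.
Bore (subtracted): ⌀111, A = 9 677 mm², y = 82.5 mm, Ī = 7 451 811 mm⁴.
By symmetry the centroid is at mid-height, ȳ = 82.5 mm.
All pieces are centred on the horizontal centroidal axis, so I = ΣĪ (holes subtracted) = 28 931 790 mm⁴.

I_x ≈ 2.9 × 10⁷ mm⁴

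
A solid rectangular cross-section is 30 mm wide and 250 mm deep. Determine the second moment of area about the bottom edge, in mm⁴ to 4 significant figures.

The section: 30 × 250, A = 7 500 mm², y = 125 mm, Ī = 39 062 500 mm⁴.
Transfer it to a horizontal axis along the bottom face using Ī + A·d² with d = y − 0:
  the section: d = 125 mm → contributes +156 250 000 mm⁴
Total I = 156 250 000 mm⁴.

I_base ≈ 1.563 × 10⁸ mm⁴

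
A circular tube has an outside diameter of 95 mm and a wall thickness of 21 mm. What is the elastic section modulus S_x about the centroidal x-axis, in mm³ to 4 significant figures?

S_x ≈ 7.602 × 10⁴ mm³

Treat the section as a set of non-overlapping primitives; coordinates are from the bounding-box lower-left.
Outer circle: ⌀95, A = 7088.22 mm², y = 47.5 mm, Ī = 3 998 198 mm⁴.
Bore (subtracted): ⌀53, A = 2206.18 mm², y = 47.5 mm, Ī = 387 323 mm⁴.
By symmetry the centroid is at mid-height, ȳ = 47.5 mm.
All pieces are centred on the centroidal x-axis, so I = ΣĪ (holes subtracted) = 3 610 875 mm⁴.
Extreme fibre distance c = 47.5 mm; S = I/c = 76018.4 mm³.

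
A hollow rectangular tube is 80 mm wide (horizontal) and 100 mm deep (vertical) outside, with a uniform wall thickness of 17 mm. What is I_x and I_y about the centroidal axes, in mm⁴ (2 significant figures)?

Split into non-overlapping primitives; take the origin at the lower-left of the bounding box.
Outer rectangle: 80 × 100, A = 8 000 mm², y = 50 mm, Ī = 6 666 667 mm⁴.
Inner void (subtracted): 46 × 66, A = 3 036 mm², y = 50 mm, Ī = 1 102 068 mm⁴.
By symmetry the centroid is at mid-height, ȳ = 50 mm.
All pieces are centred on the centroidal x-axis, so I = ΣĪ (holes subtracted) = 5 564 599 mm⁴.
Repeating about the centroidal y-axis gives I_y = 3 731 319 mm⁴.

I_x ≈ 5.6 × 10⁶ mm⁴, I_y ≈ 3.7 × 10⁶ mm⁴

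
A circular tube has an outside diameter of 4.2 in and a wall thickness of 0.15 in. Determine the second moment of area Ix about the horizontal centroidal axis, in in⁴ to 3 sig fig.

Break the section into simple shapes (no overlaps), measuring from the bottom-left corner of the bounding box.
Outer circle: ⌀4.2, A = 13.854 in², y = 2.1 in, Ī = 15.275 in⁴.
Bore (subtracted): ⌀3.9, A = 11.946 in², y = 2.1 in, Ī = 11.356 in⁴.
By symmetry the centroid is at mid-height, ȳ = 2.1 in.
All pieces are centred on the horizontal centroidal axis, so I = ΣĪ (holes subtracted) = 3.9184 in⁴.

Ix ≈ 3.92 in⁴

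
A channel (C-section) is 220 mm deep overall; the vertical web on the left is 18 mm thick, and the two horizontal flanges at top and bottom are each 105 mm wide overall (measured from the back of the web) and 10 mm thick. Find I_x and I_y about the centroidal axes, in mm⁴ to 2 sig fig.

I_x ≈ 3.5 × 10⁷ mm⁴, I_y ≈ 4.5 × 10⁶ mm⁴

Break the section into simple shapes (no overlaps), measuring from the bottom-left corner of the bounding box.
Web: 18 × 220, A = 3 960 mm², y = 110 mm, Ī = 15 972 000 mm⁴.
Top flange (beyond web): 87 × 10, A = 870 mm², y = 215 mm, Ī = 7 250 mm⁴.
Bottom flange (beyond web): 87 × 10, A = 870 mm², y = 5 mm, Ī = 7 250 mm⁴.
By symmetry the centroid is at mid-height, ȳ = 110 mm.
Transfer each piece to the centroidal x-axis using Ī + A·d² with d = y − 110:
  web: d = 0 mm → contributes +15 972 000 mm⁴
  top flange (beyond web): d = 105 mm → contributes +9 599 000 mm⁴
  bottom flange (beyond web): d = -105 mm → contributes +9 599 000 mm⁴
Total I = 35 170 000 mm⁴.
For the y-axis: x̄ = 25.03 mm.
Repeating about the centroidal y-axis gives I_y = 4 536 296 mm⁴.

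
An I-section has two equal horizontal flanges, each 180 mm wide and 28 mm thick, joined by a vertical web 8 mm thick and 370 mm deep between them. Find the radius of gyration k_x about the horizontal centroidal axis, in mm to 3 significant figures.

k_x ≈ 182 mm

Break the section into simple shapes (no overlaps), measuring from the bottom-left corner of the bounding box.
Bottom flange: 180 × 28, A = 5 040 mm², y = 14 mm, Ī = 329 280 mm⁴.
Web: 8 × 370, A = 2 960 mm², y = 213 mm, Ī = 33 768 667 mm⁴.
Top flange: 180 × 28, A = 5 040 mm², y = 412 mm, Ī = 329 280 mm⁴.
By symmetry the centroid is at mid-height, ȳ = 213 mm.
Transfer each piece to the horizontal centroidal axis using Ī + A·d² with d = y − 213:
  bottom flange: d = -199 mm → contributes +199 918 320 mm⁴
  web: d = 0 mm → contributes +33 768 667 mm⁴
  top flange: d = 199 mm → contributes +199 918 320 mm⁴
Total I = 433 605 307 mm⁴.
Radius of gyration: k = √(I/A) = √(433 605 307 / 13 040) = 182.35 mm.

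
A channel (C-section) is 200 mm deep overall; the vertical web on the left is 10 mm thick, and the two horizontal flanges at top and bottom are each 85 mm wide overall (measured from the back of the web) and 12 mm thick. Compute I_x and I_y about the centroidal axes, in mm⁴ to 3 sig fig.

Decompose the section into non-overlapping parts with the origin at the bottom-left of its bounding rectangle.
Web: 10 × 200, A = 2 000 mm², y = 100 mm, Ī = 6 666 667 mm⁴.
Top flange (beyond web): 75 × 12, A = 900 mm², y = 194 mm, Ī = 10 800 mm⁴.
Bottom flange (beyond web): 75 × 12, A = 900 mm², y = 6 mm, Ī = 10 800 mm⁴.
By symmetry the centroid is at mid-height, ȳ = 100 mm.
Transfer each piece to the centroidal x-axis using Ī + A·d² with d = y − 100:
  web: d = 0 mm → contributes +6 666 667 mm⁴
  top flange (beyond web): d = 94 mm → contributes +7 963 200 mm⁴
  bottom flange (beyond web): d = -94 mm → contributes +7 963 200 mm⁴
Total I = 22 593 067 mm⁴.
For the y-axis: x̄ = 25.132 mm.
Repeating about the centroidal y-axis gives I_y = 2 571 601 mm⁴.

I_x ≈ 2.26 × 10⁷ mm⁴, I_y ≈ 2.57 × 10⁶ mm⁴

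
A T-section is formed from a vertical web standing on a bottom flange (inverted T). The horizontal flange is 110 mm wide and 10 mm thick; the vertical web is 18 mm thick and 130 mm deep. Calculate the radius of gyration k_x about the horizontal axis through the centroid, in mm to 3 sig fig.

k_x ≈ 45.0 mm

Break the section into simple shapes (no overlaps), measuring from the bottom-left corner of the bounding box.
Flange: 110 × 10, A = 1 100 mm², y = 5 mm, Ī = 9166.7 mm⁴.
Web: 18 × 130, A = 2 340 mm², y = 75 mm, Ī = 3 295 500 mm⁴.
Centroid: ȳ = ΣA·y / ΣA = 52.616 mm.
Transfer each piece to the horizontal axis through the centroid using Ī + A·d² with d = y − 52.616:
  flange: d = -47.616 mm → contributes +2 503 208 mm⁴
  web: d = 22.384 mm → contributes +4 467 912 mm⁴
Total I = 6 971 120 mm⁴.
Radius of gyration: k = √(I/A) = √(6 971 120 / 3 440) = 45.017 mm.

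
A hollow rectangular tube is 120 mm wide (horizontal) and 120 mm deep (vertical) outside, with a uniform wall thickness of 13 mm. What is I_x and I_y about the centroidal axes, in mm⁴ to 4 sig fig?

I_x ≈ 1.077 × 10⁷ mm⁴, I_y ≈ 1.077 × 10⁷ mm⁴

Split into non-overlapping primitives; take the origin at the lower-left of the bounding box.
Outer rectangle: 120 × 120, A = 14 400 mm², y = 60 mm, Ī = 17 280 000 mm⁴.
Inner void (subtracted): 94 × 94, A = 8 836 mm², y = 60 mm, Ī = 6 506 241 mm⁴.
By symmetry the centroid is at mid-height, ȳ = 60 mm.
All pieces are centred on the centroidal x-axis, so I = ΣĪ (holes subtracted) = 10 773 759 mm⁴.
Repeating about the centroidal y-axis gives I_y = 10 773 759 mm⁴.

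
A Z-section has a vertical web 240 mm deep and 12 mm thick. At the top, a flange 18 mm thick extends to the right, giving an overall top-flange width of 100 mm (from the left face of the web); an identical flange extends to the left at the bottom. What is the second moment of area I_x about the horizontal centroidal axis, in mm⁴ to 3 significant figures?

Break the section into simple shapes (no overlaps), measuring from the bottom-left corner of the bounding box.
Web: 12 × 240, A = 2 880 mm², y = 120 mm, Ī = 13 824 000 mm⁴.
Top flange (beyond web): 88 × 18, A = 1 584 mm², y = 231 mm, Ī = 42 768 mm⁴.
Bottom flange (beyond web): 88 × 18, A = 1 584 mm², y = 9 mm, Ī = 42 768 mm⁴.
Centroid: ȳ = ΣA·y / ΣA = 120 mm.
Transfer each piece to the horizontal centroidal axis using Ī + A·d² with d = y − 120:
  web: d = 0 mm → contributes +13 824 000 mm⁴
  top flange (beyond web): d = 111 mm → contributes +19 559 232 mm⁴
  bottom flange (beyond web): d = -111 mm → contributes +19 559 232 mm⁴
Total I = 52 942 464 mm⁴.

I_x ≈ 5.29 × 10⁷ mm⁴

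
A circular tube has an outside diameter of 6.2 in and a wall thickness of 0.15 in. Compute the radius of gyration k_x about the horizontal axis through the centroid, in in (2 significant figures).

Decompose the section into non-overlapping parts with the origin at the bottom-left of its bounding rectangle.
Outer circle: ⌀6.2, A = 30.19 in², y = 3.1 in, Ī = 72.53 in⁴.
Bore (subtracted): ⌀5.9, A = 27.34 in², y = 3.1 in, Ī = 59.48 in⁴.
By symmetry the centroid is at mid-height, ȳ = 3.1 in.
All pieces are centred on the horizontal axis through the centroid, so I = ΣĪ (holes subtracted) = 13.05 in⁴.
Radius of gyration: k = √(I/A) = √(13.05 / 2.851) = 2.14 in.

k_x ≈ 2.1 in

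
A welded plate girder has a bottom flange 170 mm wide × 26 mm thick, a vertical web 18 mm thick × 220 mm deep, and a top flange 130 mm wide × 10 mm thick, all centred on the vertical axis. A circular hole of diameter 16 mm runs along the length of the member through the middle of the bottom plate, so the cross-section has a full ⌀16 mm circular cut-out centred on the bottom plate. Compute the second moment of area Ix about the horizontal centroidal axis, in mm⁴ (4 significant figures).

Ix ≈ 8.285 × 10⁷ mm⁴

Decompose the section into non-overlapping parts with the origin at the bottom-left of its bounding rectangle.
Bottom plate: 170 × 26, A = 4 420 mm², y = 13 mm, Ī = 248 993 mm⁴.
Web plate: 18 × 220, A = 3 960 mm², y = 136 mm, Ī = 15 972 000 mm⁴.
Top plate: 130 × 10, A = 1 300 mm², y = 251 mm, Ī = 10833.3 mm⁴.
Hole (subtracted): ⌀16, A = 201.062 mm², y = 13 mm, Ī = 3216.99 mm⁴.
Centroid: ȳ = ΣA·y / ΣA = 97.0263 mm.
Transfer each piece to the horizontal centroidal axis using Ī + A·d² with d = y − 97.0263:
  bottom plate: d = -84.0263 mm → contributes +31 456 038 mm⁴
  web plate: d = 38.9737 mm → contributes +21 987 042 mm⁴
  top plate: d = 153.974 mm → contributes +30 831 108 mm⁴
  hole: d = -84.0263 mm → contributes −1 422 798 mm⁴
Total I = 82 851 390 mm⁴.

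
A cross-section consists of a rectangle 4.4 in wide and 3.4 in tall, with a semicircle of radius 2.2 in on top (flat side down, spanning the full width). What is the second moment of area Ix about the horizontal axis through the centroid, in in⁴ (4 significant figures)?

Ix ≈ 51.95 in⁴

Split into non-overlapping primitives; take the origin at the lower-left of the bounding box.
Rectangular body: 4.4 × 3.4, A = 14.96 in², y = 1.7 in, Ī = 14.4115 in⁴.
Semicircular cap: semicircle r = 2.2, A = 7.60265 in², y = 4.33371 in, Ī = 2.57112 in⁴.
Centroid: ȳ = ΣA·y / ΣA = 2.58745 in.
Transfer each piece to the horizontal axis through the centroid using Ī + A·d² with d = y − 2.58745:
  rectangular body: d = -0.887448 in → contributes +26.1934 in⁴
  semicircular cap: d = 1.74626 in → contributes +25.7549 in⁴
Total I = 51.9483 in⁴.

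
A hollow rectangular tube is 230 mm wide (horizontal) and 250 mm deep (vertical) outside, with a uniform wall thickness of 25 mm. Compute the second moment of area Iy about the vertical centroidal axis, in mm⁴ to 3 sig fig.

Decompose the section into non-overlapping parts with the origin at the bottom-left of its bounding rectangle.
Outer rectangle: 230 × 250, A = 57 500 mm², x = 115 mm, Ī = 253 479 167 mm⁴.
Inner void (subtracted): 180 × 200, A = 36 000 mm², x = 115 mm, Ī = 97 200 000 mm⁴.
By symmetry the centroid is at mid-width, x̄ = 115 mm.
All pieces are centred on the vertical centroidal axis, so I = ΣĪ (holes subtracted) = 156 279 167 mm⁴.

Iy ≈ 1.56 × 10⁸ mm⁴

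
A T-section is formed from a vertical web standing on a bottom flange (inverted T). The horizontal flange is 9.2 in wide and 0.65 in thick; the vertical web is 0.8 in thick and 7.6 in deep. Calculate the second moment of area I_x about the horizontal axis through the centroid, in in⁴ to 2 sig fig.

Decompose the section into non-overlapping parts with the origin at the bottom-left of its bounding rectangle.
Flange: 9.2 × 0.65, A = 5.98 in², y = 0.325 in, Ī = 0.2105 in⁴.
Web: 0.8 × 7.6, A = 6.08 in², y = 4.45 in, Ī = 29.27 in⁴.
Centroid: ȳ = ΣA·y / ΣA = 2.405 in.
Transfer each piece to the horizontal axis through the centroid using Ī + A·d² with d = y − 2.405:
  flange: d = -2.08 in → contributes +26.07 in⁴
  web: d = 2.045 in → contributes +54.7 in⁴
Total I = 80.77 in⁴.

I_x ≈ 81 in⁴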